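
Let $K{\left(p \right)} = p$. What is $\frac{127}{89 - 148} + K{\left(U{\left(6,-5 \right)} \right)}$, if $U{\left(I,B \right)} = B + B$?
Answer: $- \frac{717}{59} \approx -12.153$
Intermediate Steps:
$U{\left(I,B \right)} = 2 B$
$\frac{127}{89 - 148} + K{\left(U{\left(6,-5 \right)} \right)} = \frac{127}{89 - 148} + 2 \left(-5\right) = \frac{127}{-59} - 10 = 127 \left(- \frac{1}{59}\right) - 10 = - \frac{127}{59} - 10 = - \frac{717}{59}$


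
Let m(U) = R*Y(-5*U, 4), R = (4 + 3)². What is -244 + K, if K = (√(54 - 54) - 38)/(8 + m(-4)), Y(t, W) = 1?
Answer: -734/3 ≈ -244.67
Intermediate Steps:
R = 49 (R = 7² = 49)
m(U) = 49 (m(U) = 49*1 = 49)
K = -⅔ (K = (√(54 - 54) - 38)/(8 + 49) = (√0 - 38)/57 = (0 - 38)*(1/57) = -38*1/57 = -⅔ ≈ -0.66667)
-244 + K = -244 - ⅔ = -734/3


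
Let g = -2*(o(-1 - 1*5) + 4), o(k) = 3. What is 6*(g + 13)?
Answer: -6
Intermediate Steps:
g = -14 (g = -2*(3 + 4) = -2*7 = -14)
6*(g + 13) = 6*(-14 + 13) = 6*(-1) = -6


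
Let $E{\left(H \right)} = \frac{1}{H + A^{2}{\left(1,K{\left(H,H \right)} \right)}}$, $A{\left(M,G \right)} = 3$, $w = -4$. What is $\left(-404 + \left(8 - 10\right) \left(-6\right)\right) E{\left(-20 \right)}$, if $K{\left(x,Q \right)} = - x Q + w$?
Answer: $\frac{392}{11} \approx 35.636$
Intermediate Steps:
$K{\left(x,Q \right)} = -4 - Q x$ ($K{\left(x,Q \right)} = - x Q - 4 = - Q x - 4 = -4 - Q x$)
$E{\left(H \right)} = \frac{1}{9 + H}$ ($E{\left(H \right)} = \frac{1}{H + 3^{2}} = \frac{1}{H + 9} = \frac{1}{9 + H}$)
$\left(-404 + \left(8 - 10\right) \left(-6\right)\right) E{\left(-20 \right)} = \frac{-404 + \left(8 - 10\right) \left(-6\right)}{9 - 20} = \frac{-404 - -12}{-11} = \left(-404 + 12\right) \left(- \frac{1}{11}\right) = \left(-392\right) \left(- \frac{1}{11}\right) = \frac{392}{11}$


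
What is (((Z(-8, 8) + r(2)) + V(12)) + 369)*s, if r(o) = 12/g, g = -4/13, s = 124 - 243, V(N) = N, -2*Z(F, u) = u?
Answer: -40222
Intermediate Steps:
Z(F, u) = -u/2
s = -119
g = -4/13 (g = -4*1/13 = -4/13 ≈ -0.30769)
r(o) = -39 (r(o) = 12/(-4/13) = 12*(-13/4) = -39)
(((Z(-8, 8) + r(2)) + V(12)) + 369)*s = (((-½*8 - 39) + 12) + 369)*(-119) = (((-4 - 39) + 12) + 369)*(-119) = ((-43 + 12) + 369)*(-119) = (-31 + 369)*(-119) = 338*(-119) = -40222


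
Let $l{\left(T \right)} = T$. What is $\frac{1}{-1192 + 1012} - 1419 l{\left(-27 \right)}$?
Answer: $\frac{6896339}{180} \approx 38313.0$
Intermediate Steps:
$\frac{1}{-1192 + 1012} - 1419 l{\left(-27 \right)} = \frac{1}{-1192 + 1012} - -38313 = \frac{1}{-180} + 38313 = - \frac{1}{180} + 38313 = \frac{6896339}{180}$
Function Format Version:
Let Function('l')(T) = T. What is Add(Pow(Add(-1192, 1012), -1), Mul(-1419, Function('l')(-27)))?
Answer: Rational(6896339, 180) ≈ 38313.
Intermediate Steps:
Add(Pow(Add(-1192, 1012), -1), Mul(-1419, Function('l')(-27))) = Add(Pow(Add(-1192, 1012), -1), Mul(-1419, -27)) = Add(Pow(-180, -1), 38313) = Add(Rational(-1, 180), 38313) = Rational(6896339, 180)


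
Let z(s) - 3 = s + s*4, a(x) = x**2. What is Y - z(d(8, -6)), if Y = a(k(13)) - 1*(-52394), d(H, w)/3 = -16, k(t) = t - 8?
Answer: 52656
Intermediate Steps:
k(t) = -8 + t
d(H, w) = -48 (d(H, w) = 3*(-16) = -48)
Y = 52419 (Y = (-8 + 13)**2 - 1*(-52394) = 5**2 + 52394 = 25 + 52394 = 52419)
z(s) = 3 + 5*s (z(s) = 3 + (s + s*4) = 3 + (s + 4*s) = 3 + 5*s)
Y - z(d(8, -6)) = 52419 - (3 + 5*(-48)) = 52419 - (3 - 240) = 52419 - 1*(-237) = 52419 + 237 = 52656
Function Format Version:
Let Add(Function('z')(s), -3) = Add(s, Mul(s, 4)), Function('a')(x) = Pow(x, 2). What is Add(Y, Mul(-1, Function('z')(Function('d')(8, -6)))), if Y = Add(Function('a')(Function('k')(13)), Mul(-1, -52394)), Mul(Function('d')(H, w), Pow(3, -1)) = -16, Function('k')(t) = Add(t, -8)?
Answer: 52656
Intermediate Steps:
Function('k')(t) = Add(-8, t)
Function('d')(H, w) = -48 (Function('d')(H, w) = Mul(3, -16) = -48)
Y = 52419 (Y = Add(Pow(Add(-8, 13), 2), Mul(-1, -52394)) = Add(Pow(5, 2), 52394) = Add(25, 52394) = 52419)
Function('z')(s) = Add(3, Mul(5, s)) (Function('z')(s) = Add(3, Add(s, Mul(s, 4))) = Add(3, Add(s, Mul(4, s))) = Add(3, Mul(5, s)))
Add(Y, Mul(-1, Function('z')(Function('d')(8, -6)))) = Add(52419, Mul(-1, Add(3, Mul(5, -48)))) = Add(52419, Mul(-1, Add(3, -240))) = Add(52419, Mul(-1, -237)) = Add(52419, 237) = 52656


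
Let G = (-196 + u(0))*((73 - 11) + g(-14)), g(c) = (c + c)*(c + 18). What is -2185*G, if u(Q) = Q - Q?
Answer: -21413000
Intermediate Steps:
u(Q) = 0
g(c) = 2*c*(18 + c) (g(c) = (2*c)*(18 + c) = 2*c*(18 + c))
G = 9800 (G = (-196 + 0)*((73 - 11) + 2*(-14)*(18 - 14)) = -196*(62 + 2*(-14)*4) = -196*(62 - 112) = -196*(-50) = 9800)
-2185*G = -2185*9800 = -21413000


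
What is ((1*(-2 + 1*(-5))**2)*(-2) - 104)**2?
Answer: 40804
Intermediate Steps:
((1*(-2 + 1*(-5))**2)*(-2) - 104)**2 = ((1*(-2 - 5)**2)*(-2) - 104)**2 = ((1*(-7)**2)*(-2) - 104)**2 = ((1*49)*(-2) - 104)**2 = (49*(-2) - 104)**2 = (-98 - 104)**2 = (-202)**2 = 40804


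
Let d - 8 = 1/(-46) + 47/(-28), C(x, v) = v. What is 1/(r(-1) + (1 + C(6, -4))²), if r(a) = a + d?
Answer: 644/9209 ≈ 0.069932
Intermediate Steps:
d = 4057/644 (d = 8 + (1/(-46) + 47/(-28)) = 8 + (1*(-1/46) + 47*(-1/28)) = 8 + (-1/46 - 47/28) = 8 - 1095/644 = 4057/644 ≈ 6.2997)
r(a) = 4057/644 + a (r(a) = a + 4057/644 = 4057/644 + a)
1/(r(-1) + (1 + C(6, -4))²) = 1/((4057/644 - 1) + (1 - 4)²) = 1/(3413/644 + (-3)²) = 1/(3413/644 + 9) = 1/(9209/644) = 644/9209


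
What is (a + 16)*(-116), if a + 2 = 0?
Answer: -1624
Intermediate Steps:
a = -2 (a = -2 + 0 = -2)
(a + 16)*(-116) = (-2 + 16)*(-116) = 14*(-116) = -1624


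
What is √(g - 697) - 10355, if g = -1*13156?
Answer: -10355 + I*√13853 ≈ -10355.0 + 117.7*I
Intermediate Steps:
g = -13156
√(g - 697) - 10355 = √(-13156 - 697) - 10355 = √(-13853) - 10355 = I*√13853 - 10355 = -10355 + I*√13853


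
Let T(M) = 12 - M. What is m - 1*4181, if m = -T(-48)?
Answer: -4241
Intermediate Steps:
m = -60 (m = -(12 - 1*(-48)) = -(12 + 48) = -1*60 = -60)
m - 1*4181 = -60 - 1*4181 = -60 - 4181 = -4241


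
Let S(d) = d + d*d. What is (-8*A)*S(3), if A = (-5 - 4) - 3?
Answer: 1152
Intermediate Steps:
A = -12 (A = -9 - 3 = -12)
S(d) = d + d**2
(-8*A)*S(3) = (-8*(-12))*(3*(1 + 3)) = 96*(3*4) = 96*12 = 1152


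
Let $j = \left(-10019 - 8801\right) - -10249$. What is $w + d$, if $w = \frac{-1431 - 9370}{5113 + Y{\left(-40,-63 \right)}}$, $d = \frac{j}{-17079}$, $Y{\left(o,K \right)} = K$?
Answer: $- \frac{47062243}{28749650} \approx -1.637$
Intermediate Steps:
$j = -8571$ ($j = -18820 + 10249 = -8571$)
$d = \frac{2857}{5693}$ ($d = - \frac{8571}{-17079} = \left(-8571\right) \left(- \frac{1}{17079}\right) = \frac{2857}{5693} \approx 0.50184$)
$w = - \frac{10801}{5050}$ ($w = \frac{-1431 - 9370}{5113 - 63} = - \frac{10801}{5050} \approx -2.1388$)
$w + d = - \frac{10801}{5050} + \frac{2857}{5693} = - \frac{47062243}{28749650}$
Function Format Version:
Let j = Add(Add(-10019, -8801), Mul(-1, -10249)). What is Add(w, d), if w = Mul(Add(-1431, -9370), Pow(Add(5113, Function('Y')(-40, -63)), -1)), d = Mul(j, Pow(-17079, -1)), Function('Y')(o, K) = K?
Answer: Rational(-47062243, 28749650) ≈ -1.6370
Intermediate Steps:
j = -8571 (j = Add(-18820, 10249) = -8571)
d = Rational(2857, 5693) (d = Mul(-8571, Pow(-17079, -1)) = Mul(-8571, Rational(-1, 17079)) = Rational(2857, 5693) ≈ 0.50184)
w = Rational(-10801, 5050) (w = Mul(Add(-1431, -9370), Pow(Add(5113, -63), -1)) = Mul(-10801, Pow(5050, -1)) = Mul(-10801, Rational(1, 5050)) = Rational(-10801, 5050) ≈ -2.1388)
Add(w, d) = Add(Rational(-10801, 5050), Rational(2857, 5693)) = Rational(-47062243, 28749650)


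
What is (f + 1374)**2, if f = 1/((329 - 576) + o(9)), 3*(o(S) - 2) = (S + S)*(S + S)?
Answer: 35433168169/18769 ≈ 1.8879e+6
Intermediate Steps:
o(S) = 2 + 4*S**2/3 (o(S) = 2 + ((S + S)*(S + S))/3 = 2 + ((2*S)*(2*S))/3 = 2 + (4*S**2)/3 = 2 + 4*S**2/3)
f = -1/137 (f = 1/((329 - 576) + (2 + (4/3)*9**2)) = 1/(-247 + (2 + (4/3)*81)) = 1/(-247 + (2 + 108)) = 1/(-247 + 110) = 1/(-137) = -1/137 ≈ -0.0072993)
(f + 1374)**2 = (-1/137 + 1374)**2 = (188237/137)**2 = 35433168169/18769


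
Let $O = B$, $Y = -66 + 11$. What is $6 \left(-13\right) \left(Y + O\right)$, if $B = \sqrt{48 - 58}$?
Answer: $4290 - 78 i \sqrt{10} \approx 4290.0 - 246.66 i$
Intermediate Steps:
$Y = -55$
$B = i \sqrt{10}$ ($B = \sqrt{-10} = i \sqrt{10} \approx 3.1623 i$)
$O = i \sqrt{10} \approx 3.1623 i$
$6 \left(-13\right) \left(Y + O\right) = 6 \left(-13\right) \left(-55 + i \sqrt{10}\right) = - 78 \left(-55 + i \sqrt{10}\right) = 4290 - 78 i \sqrt{10}$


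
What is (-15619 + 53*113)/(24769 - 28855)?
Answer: 535/227 ≈ 2.3568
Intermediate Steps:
(-15619 + 53*113)/(24769 - 28855) = (-15619 + 5989)/(-4086) = -9630*(-1/4086) = 535/227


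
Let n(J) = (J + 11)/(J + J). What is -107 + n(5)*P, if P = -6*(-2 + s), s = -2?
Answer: -343/5 ≈ -68.600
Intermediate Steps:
n(J) = (11 + J)/(2*J) (n(J) = (11 + J)/((2*J)) = (11 + J)*(1/(2*J)) = (11 + J)/(2*J))
P = 24 (P = -6*(-2 - 2) = -6*(-4) = 24)
-107 + n(5)*P = -107 + ((½)*(11 + 5)/5)*24 = -107 + ((½)*(⅕)*16)*24 = -107 + (8/5)*24 = -107 + 192/5 = -343/5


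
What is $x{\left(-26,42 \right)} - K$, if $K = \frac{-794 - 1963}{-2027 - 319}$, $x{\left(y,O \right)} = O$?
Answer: $\frac{31925}{782} \approx 40.825$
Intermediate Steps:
$K = \frac{919}{782}$ ($K = - \frac{2757}{-2346} = \left(-2757\right) \left(- \frac{1}{2346}\right) = \frac{919}{782} \approx 1.1752$)
$x{\left(-26,42 \right)} - K = 42 - \frac{919}{782} = \frac{31925}{782}$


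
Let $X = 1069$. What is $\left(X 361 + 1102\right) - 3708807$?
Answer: $-3321796$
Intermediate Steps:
$\left(X 361 + 1102\right) - 3708807 = \left(1069 \cdot 361 + 1102\right) - 3708807 = \left(385909 + 1102\right) - 3708807 = 387011 - 3708807 = -3321796$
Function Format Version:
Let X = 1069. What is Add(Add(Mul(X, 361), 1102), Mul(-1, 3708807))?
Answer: -3321796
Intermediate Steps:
Add(Add(Mul(X, 361), 1102), Mul(-1, 3708807)) = Add(Add(Mul(1069, 361), 1102), Mul(-1, 3708807)) = Add(Add(385909, 1102), -3708807) = Add(387011, -3708807) = -3321796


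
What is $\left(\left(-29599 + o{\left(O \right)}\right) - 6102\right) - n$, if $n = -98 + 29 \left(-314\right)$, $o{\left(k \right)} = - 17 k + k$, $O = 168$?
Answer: $-29185$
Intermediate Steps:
$o{\left(k \right)} = - 16 k$
$n = -9204$ ($n = -98 - 9106 = -9204$)
$\left(\left(-29599 + o{\left(O \right)}\right) - 6102\right) - n = \left(\left(-29599 - 2688\right) - 6102\right) - -9204 = \left(\left(-29599 - 2688\right) - 6102\right) + 9204 = \left(-32287 - 6102\right) + 9204 = -38389 + 9204 = -29185$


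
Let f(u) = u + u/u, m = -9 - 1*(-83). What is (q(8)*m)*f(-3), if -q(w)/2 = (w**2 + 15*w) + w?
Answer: 56832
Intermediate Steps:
q(w) = -32*w - 2*w**2 (q(w) = -2*((w**2 + 15*w) + w) = -2*(w**2 + 16*w) = -32*w - 2*w**2)
m = 74 (m = -9 + 83 = 74)
f(u) = 1 + u (f(u) = u + 1 = 1 + u)
(q(8)*m)*f(-3) = (-2*8*(16 + 8)*74)*(1 - 3) = (-2*8*24*74)*(-2) = -384*74*(-2) = -28416*(-2) = 56832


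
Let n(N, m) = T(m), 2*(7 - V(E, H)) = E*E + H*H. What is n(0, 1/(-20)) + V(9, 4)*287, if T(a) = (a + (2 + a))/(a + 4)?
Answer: -1881783/158 ≈ -11910.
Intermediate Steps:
T(a) = (2 + 2*a)/(4 + a)
V(E, H) = 7 - E**2/2 - H**2/2 (V(E, H) = 7 - (E*E + H*H)/2 = 7 - (E**2 + H**2)/2 = 7 + (-E**2/2 - H**2/2) = 7 - E**2/2 - H**2/2)
n(N, m) = 2*(1 + m)/(4 + m)
n(0, 1/(-20)) + V(9, 4)*287 = 2*(1 + 1/(-20))/(4 + 1/(-20)) + (7 - 1/2*9**2 - 1/2*4**2)*287 = 2*(1 - 1/20)/(4 - 1/20) + (7 - 1/2*81 - 1/2*16)*287 = 2*(19/20)/(79/20) + (7 - 81/2 - 8)*287 = 2*(20/79)*(19/20) - 83/2*287 = 38/79 - 23821/2 = -1881783/158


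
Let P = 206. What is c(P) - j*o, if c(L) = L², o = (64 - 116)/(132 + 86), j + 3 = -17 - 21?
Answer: 4624458/109 ≈ 42426.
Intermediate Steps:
j = -41 (j = -3 + (-17 - 21) = -3 - 38 = -41)
o = -26/109 (o = -52/218 = -52*1/218 = -26/109 ≈ -0.23853)
c(P) - j*o = 206² - (-41)*(-26)/109 = 42436 - 1*1066/109 = 42436 - 1066/109 = 4624458/109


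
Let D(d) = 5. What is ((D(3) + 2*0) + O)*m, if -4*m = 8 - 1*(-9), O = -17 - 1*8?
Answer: 85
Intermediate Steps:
O = -25 (O = -17 - 8 = -25)
m = -17/4 (m = -(8 - 1*(-9))/4 = -(8 + 9)/4 = -¼*17 = -17/4 ≈ -4.2500)
((D(3) + 2*0) + O)*m = ((5 + 2*0) - 25)*(-17/4) = ((5 + 0) - 25)*(-17/4) = (5 - 25)*(-17/4) = -20*(-17/4) = 85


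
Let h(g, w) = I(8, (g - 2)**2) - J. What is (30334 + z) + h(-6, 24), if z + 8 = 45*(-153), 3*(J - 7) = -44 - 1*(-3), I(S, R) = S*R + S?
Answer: 71903/3 ≈ 23968.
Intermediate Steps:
I(S, R) = S + R*S (I(S, R) = R*S + S = S + R*S)
J = -20/3 (J = 7 + (-44 - 1*(-3))/3 = 7 + (-44 + 3)/3 = 7 + (1/3)*(-41) = 7 - 41/3 = -20/3 ≈ -6.6667)
h(g, w) = 44/3 + 8*(-2 + g)**2 (h(g, w) = 8*(1 + (g - 2)**2) - 1*(-20/3) = 8*(1 + (-2 + g)**2) + 20/3 = (8 + 8*(-2 + g)**2) + 20/3 = 44/3 + 8*(-2 + g)**2)
z = -6893 (z = -8 + 45*(-153) = -8 - 6885 = -6893)
(30334 + z) + h(-6, 24) = (30334 - 6893) + (44/3 + 8*(-2 - 6)**2) = 23441 + (44/3 + 8*(-8)**2) = 23441 + (44/3 + 8*64) = 23441 + (44/3 + 512) = 23441 + 1580/3 = 71903/3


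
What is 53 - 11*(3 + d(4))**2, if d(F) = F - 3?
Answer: -123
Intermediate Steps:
d(F) = -3 + F
53 - 11*(3 + d(4))**2 = 53 - 11*(3 + (-3 + 4))**2 = 53 - 11*(3 + 1)**2 = 53 - 11*4**2 = 53 - 11*16 = 53 - 176 = -123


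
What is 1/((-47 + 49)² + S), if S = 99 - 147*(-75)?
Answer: 1/11128 ≈ 8.9863e-5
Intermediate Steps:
S = 11124 (S = 99 + 11025 = 11124)
1/((-47 + 49)² + S) = 1/((-47 + 49)² + 11124) = 1/(2² + 11124) = 1/(4 + 11124) = 1/11128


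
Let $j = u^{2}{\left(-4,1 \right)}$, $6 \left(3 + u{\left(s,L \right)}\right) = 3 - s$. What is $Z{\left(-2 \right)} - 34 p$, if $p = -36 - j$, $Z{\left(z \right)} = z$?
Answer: $\frac{24053}{18} \approx 1336.3$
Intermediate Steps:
$u{\left(s,L \right)} = - \frac{5}{2} - \frac{s}{6}$ ($u{\left(s,L \right)} = -3 + \frac{3 - s}{6} = -3 - \left(- \frac{1}{2} + \frac{s}{6}\right) = - \frac{5}{2} - \frac{s}{6}$)
$j = \frac{121}{36}$ ($j = \left(- \frac{5}{2} - - \frac{2}{3}\right)^{2} = \left(- \frac{5}{2} + \frac{2}{3}\right)^{2} = \left(- \frac{11}{6}\right)^{2} = \frac{121}{36} \approx 3.3611$)
$p = - \frac{1417}{36}$ ($p = -36 - \frac{121}{36} = - \frac{1417}{36} \approx -39.361$)
$Z{\left(-2 \right)} - 34 p = -2 - - \frac{24089}{18} = -2 + \frac{24089}{18} = \frac{24053}{18}$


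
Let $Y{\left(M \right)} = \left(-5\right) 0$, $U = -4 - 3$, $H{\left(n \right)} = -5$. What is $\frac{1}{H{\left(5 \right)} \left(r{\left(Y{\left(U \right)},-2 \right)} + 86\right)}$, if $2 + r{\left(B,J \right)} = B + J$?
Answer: $- \frac{1}{410} \approx -0.002439$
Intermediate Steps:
$U = -7$ ($U = -4 - 3 = -7$)
$Y{\left(M \right)} = 0$
$r{\left(B,J \right)} = -2 + B + J$ ($r{\left(B,J \right)} = -2 + \left(B + J\right) = -2 + B + J$)
$\frac{1}{H{\left(5 \right)} \left(r{\left(Y{\left(U \right)},-2 \right)} + 86\right)} = \frac{1}{\left(-5\right) \left(\left(-2 + 0 - 2\right) + 86\right)} = \frac{1}{\left(-5\right) \left(-4 + 86\right)} = \frac{1}{\left(-5\right) 82} = \frac{1}{-410} = - \frac{1}{410}$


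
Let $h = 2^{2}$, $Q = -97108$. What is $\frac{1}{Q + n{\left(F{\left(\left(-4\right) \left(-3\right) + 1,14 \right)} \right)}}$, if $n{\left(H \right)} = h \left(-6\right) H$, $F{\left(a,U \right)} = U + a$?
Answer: $- \frac{1}{97756} \approx -1.023 \cdot 10^{-5}$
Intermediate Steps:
$h = 4$
$n{\left(H \right)} = - 24 H$ ($n{\left(H \right)} = 4 \left(-6\right) H = - 24 H$)
$\frac{1}{Q + n{\left(F{\left(\left(-4\right) \left(-3\right) + 1,14 \right)} \right)}} = \frac{1}{-97108 - 24 \left(14 + \left(\left(-4\right) \left(-3\right) + 1\right)\right)} = \frac{1}{-97108 - 24 \left(14 + \left(12 + 1\right)\right)} = \frac{1}{-97108 - 24 \left(14 + 13\right)} = \frac{1}{-97108 - 648} = \frac{1}{-97756} = - \frac{1}{97756}$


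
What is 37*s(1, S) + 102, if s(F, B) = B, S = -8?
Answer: -194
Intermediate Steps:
37*s(1, S) + 102 = 37*(-8) + 102 = -296 + 102 = -194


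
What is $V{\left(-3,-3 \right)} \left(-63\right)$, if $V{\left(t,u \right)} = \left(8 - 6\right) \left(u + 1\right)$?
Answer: $252$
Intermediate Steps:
$V{\left(t,u \right)} = 2 + 2 u$ ($V{\left(t,u \right)} = 2 \left(1 + u\right) = 2 + 2 u$)
$V{\left(-3,-3 \right)} \left(-63\right) = \left(2 + 2 \left(-3\right)\right) \left(-63\right) = \left(2 - 6\right) \left(-63\right) = \left(-4\right) \left(-63\right) = 252$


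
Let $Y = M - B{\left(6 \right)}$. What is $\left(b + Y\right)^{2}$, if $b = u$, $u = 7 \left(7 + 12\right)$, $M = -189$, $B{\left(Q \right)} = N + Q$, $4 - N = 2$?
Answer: $4096$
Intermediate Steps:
$N = 2$ ($N = 4 - 2 = 2$)
$B{\left(Q \right)} = 2 + Q$
$u = 133$ ($u = 7 \cdot 19 = 133$)
$b = 133$
$Y = -197$ ($Y = -189 - \left(2 + 6\right) = -189 - 8 = -197$)
$\left(b + Y\right)^{2} = \left(133 - 197\right)^{2} = \left(-64\right)^{2} = 4096$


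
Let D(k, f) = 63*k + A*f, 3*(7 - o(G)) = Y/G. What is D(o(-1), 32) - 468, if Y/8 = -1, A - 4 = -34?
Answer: -1155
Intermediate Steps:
A = -30 (A = 4 - 34 = -30)
Y = -8 (Y = 8*(-1) = -8)
o(G) = 7 + 8/(3*G) (o(G) = 7 - (-8)/(3*G) = 7 + 8/(3*G))
D(k, f) = -30*f + 63*k (D(k, f) = 63*k - 30*f = -30*f + 63*k)
D(o(-1), 32) - 468 = (-30*32 + 63*(7 + (8/3)/(-1))) - 468 = (-960 + 63*(7 + (8/3)*(-1))) - 468 = (-960 + 63*(7 - 8/3)) - 468 = (-960 + 63*(13/3)) - 468 = (-960 + 273) - 468 = -687 - 468 = -1155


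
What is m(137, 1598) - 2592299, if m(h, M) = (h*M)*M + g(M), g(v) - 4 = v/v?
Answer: 347251454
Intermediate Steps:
g(v) = 5 (g(v) = 4 + v/v = 4 + 1 = 5)
m(h, M) = 5 + h*M² (m(h, M) = (h*M)*M + 5 = (M*h)*M + 5 = h*M² + 5 = 5 + h*M²)
m(137, 1598) - 2592299 = (5 + 137*1598²) - 2592299 = (5 + 137*2553604) - 2592299 = (5 + 349843748) - 2592299 = 349843753 - 2592299 = 347251454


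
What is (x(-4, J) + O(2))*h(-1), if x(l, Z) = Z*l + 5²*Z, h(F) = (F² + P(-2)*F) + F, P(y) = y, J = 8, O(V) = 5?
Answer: 346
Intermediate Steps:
h(F) = F² - F (h(F) = (F² - 2*F) + F = F² - F)
x(l, Z) = 25*Z + Z*l (x(l, Z) = Z*l + 25*Z = 25*Z + Z*l)
(x(-4, J) + O(2))*h(-1) = (8*(25 - 4) + 5)*(-(-1 - 1)) = (8*21 + 5)*(-1*(-2)) = (168 + 5)*2 = 173*2 = 346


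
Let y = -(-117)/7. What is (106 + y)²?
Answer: 737881/49 ≈ 15059.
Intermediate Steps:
y = 117/7 (y = -(-117)/7 = -9*(-13/7) = 117/7 ≈ 16.714)
(106 + y)² = (106 + 117/7)² = (859/7)² = 737881/49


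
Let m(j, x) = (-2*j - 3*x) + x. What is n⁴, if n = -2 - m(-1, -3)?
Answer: 10000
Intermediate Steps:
m(j, x) = -2*j - 2*x (m(j, x) = (-3*x - 2*j) + x = -2*j - 2*x)
n = -10 (n = -2 - (-2*(-1) - 2*(-3)) = -2 - (2 + 6) = -2 - 1*8 = -2 - 8 = -10)
n⁴ = (-10)⁴ = 10000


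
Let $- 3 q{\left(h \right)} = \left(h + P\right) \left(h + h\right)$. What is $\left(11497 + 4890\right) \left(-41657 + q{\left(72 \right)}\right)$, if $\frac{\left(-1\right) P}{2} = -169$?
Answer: $-1005129419$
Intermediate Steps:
$P = 338$ ($P = \left(-2\right) \left(-169\right) = 338$)
$q{\left(h \right)} = - \frac{2 h \left(338 + h\right)}{3}$ ($q{\left(h \right)} = - \frac{\left(h + 338\right) \left(h + h\right)}{3} = - \frac{\left(338 + h\right) 2 h}{3} = - \frac{2 h \left(338 + h\right)}{3}$)
$\left(11497 + 4890\right) \left(-41657 + q{\left(72 \right)}\right) = \left(11497 + 4890\right) \left(-41657 - 48 \left(338 + 72\right)\right) = 16387 \left(-41657 - 48 \cdot 410\right) = 16387 \left(-41657 - 19680\right) = 16387 \left(-61337\right) = -1005129419$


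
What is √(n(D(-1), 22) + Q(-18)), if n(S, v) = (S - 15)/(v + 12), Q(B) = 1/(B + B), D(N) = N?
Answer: I*√5185/102 ≈ 0.70595*I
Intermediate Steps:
Q(B) = 1/(2*B)
n(S, v) = (-15 + S)/(12 + v)
√(n(D(-1), 22) + Q(-18)) = √((-15 - 1)/(12 + 22) + (½)/(-18)) = √(-16/34 + (½)*(-1/18)) = √((1/34)*(-16) - 1/36) = √(-8/17 - 1/36) = √(-305/612) = I*√5185/102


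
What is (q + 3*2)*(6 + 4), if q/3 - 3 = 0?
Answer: 150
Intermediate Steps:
q = 9 (q = 9 + 3*0 = 9 + 0 = 9)
(q + 3*2)*(6 + 4) = (9 + 3*2)*(6 + 4) = (9 + 6)*10 = 15*10 = 150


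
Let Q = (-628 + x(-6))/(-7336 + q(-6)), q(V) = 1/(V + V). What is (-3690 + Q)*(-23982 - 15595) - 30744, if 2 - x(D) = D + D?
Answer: 12853264641402/88033 ≈ 1.4600e+8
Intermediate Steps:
x(D) = 2 - 2*D (x(D) = 2 - (D + D) = 2 - 2*D)
q(V) = 1/(2*V)
Q = 7368/88033 (Q = (-628 + (2 - 2*(-6)))/(-7336 + (½)/(-6)) = (-628 + (2 + 12))/(-7336 + (½)*(-⅙)) = (-628 + 14)/(-7336 - 1/12) = -614/(-88033/12) = -614*(-12/88033) = 7368/88033 ≈ 0.083696)
(-3690 + Q)*(-23982 - 15595) - 30744 = (-3690 + 7368/88033)*(-23982 - 15595) - 30744 = -324834402/88033*(-39577) - 30744 = 12855971127954/88033 - 30744 = 12853264641402/88033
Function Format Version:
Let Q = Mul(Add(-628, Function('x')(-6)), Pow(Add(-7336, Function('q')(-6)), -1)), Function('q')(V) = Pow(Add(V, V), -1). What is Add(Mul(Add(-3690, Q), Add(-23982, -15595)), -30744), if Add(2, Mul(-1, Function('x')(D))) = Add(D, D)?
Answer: Rational(12853264641402, 88033) ≈ 1.4600e+8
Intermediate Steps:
Function('x')(D) = Add(2, Mul(-2, D)) (Function('x')(D) = Add(2, Mul(-1, Add(D, D))) = Add(2, Mul(-1, Mul(2, D))) = Add(2, Mul(-2, D)))
Function('q')(V) = Mul(Rational(1, 2), Pow(V, -1)) (Function('q')(V) = Pow(Mul(2, V), -1) = Mul(Rational(1, 2), Pow(V, -1)))
Q = Rational(7368, 88033) (Q = Mul(Add(-628, Add(2, Mul(-2, -6))), Pow(Add(-7336, Mul(Rational(1, 2), Pow(-6, -1))), -1)) = Mul(Add(-628, Add(2, 12)), Pow(Add(-7336, Mul(Rational(1, 2), Rational(-1, 6))), -1)) = Mul(Add(-628, 14), Pow(Add(-7336, Rational(-1, 12)), -1)) = Mul(-614, Pow(Rational(-88033, 12), -1)) = Mul(-614, Rational(-12, 88033)) = Rational(7368, 88033) ≈ 0.083696)
Add(Mul(Add(-3690, Q), Add(-23982, -15595)), -30744) = Add(Mul(Add(-3690, Rational(7368, 88033)), Add(-23982, -15595)), -30744) = Add(Mul(Rational(-324834402, 88033), -39577), -30744) = Add(Rational(12855971127954, 88033), -30744) = Rational(12853264641402, 88033)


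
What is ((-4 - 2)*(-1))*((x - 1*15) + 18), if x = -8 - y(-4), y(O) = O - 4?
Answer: 18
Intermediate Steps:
y(O) = -4 + O
x = 0 (x = -8 - (-4 - 4) = -8 - 1*(-8) = -8 + 8 = 0)
((-4 - 2)*(-1))*((x - 1*15) + 18) = ((-4 - 2)*(-1))*((0 - 1*15) + 18) = (-6*(-1))*((0 - 15) + 18) = 6*(-15 + 18) = 6*3 = 18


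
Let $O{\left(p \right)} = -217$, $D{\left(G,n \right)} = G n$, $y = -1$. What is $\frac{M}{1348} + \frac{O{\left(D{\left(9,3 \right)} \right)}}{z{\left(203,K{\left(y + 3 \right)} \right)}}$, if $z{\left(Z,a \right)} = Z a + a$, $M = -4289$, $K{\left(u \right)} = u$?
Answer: $- \frac{510607}{137496} \approx -3.7136$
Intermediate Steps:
$z{\left(Z,a \right)} = a + Z a$
$\frac{M}{1348} + \frac{O{\left(D{\left(9,3 \right)} \right)}}{z{\left(203,K{\left(y + 3 \right)} \right)}} = - \frac{4289}{1348} - \frac{217}{\left(-1 + 3\right) \left(1 + 203\right)} = \left(-4289\right) \frac{1}{1348} - \frac{217}{2 \cdot 204} = - \frac{4289}{1348} - \frac{217}{408} = - \frac{510607}{137496}$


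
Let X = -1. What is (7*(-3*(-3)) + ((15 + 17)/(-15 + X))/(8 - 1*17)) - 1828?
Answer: -15883/9 ≈ -1764.8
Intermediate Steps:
(7*(-3*(-3)) + ((15 + 17)/(-15 + X))/(8 - 1*17)) - 1828 = (7*(-3*(-3)) + ((15 + 17)/(-15 - 1))/(8 - 1*17)) - 1828 = (7*9 + (32/(-16))/(8 - 17)) - 1828 = (63 + (32*(-1/16))/(-9)) - 1828 = (63 - 2*(-1/9)) - 1828 = (63 + 2/9) - 1828 = 569/9 - 1828 = -15883/9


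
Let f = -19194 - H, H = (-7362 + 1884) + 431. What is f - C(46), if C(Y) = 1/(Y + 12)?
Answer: -820527/58 ≈ -14147.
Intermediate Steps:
H = -5047 (H = -5478 + 431 = -5047)
C(Y) = 1/(12 + Y)
f = -14147 (f = -19194 - 1*(-5047) = -19194 + 5047 = -14147)
f - C(46) = -14147 - 1/(12 + 46) = -14147 - 1/58 = -820527/58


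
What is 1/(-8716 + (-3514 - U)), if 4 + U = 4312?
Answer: -1/16538 ≈ -6.0467e-5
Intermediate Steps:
U = 4308 (U = -4 + 4312 = 4308)
1/(-8716 + (-3514 - U)) = 1/(-8716 + (-3514 - 1*4308)) = 1/(-8716 + (-3514 - 4308)) = 1/(-8716 - 7822) = 1/(-16538) = -1/16538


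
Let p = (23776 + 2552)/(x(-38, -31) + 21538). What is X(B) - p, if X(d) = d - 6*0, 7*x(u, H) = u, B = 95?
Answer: 1766858/18841 ≈ 93.777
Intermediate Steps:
x(u, H) = u/7
X(d) = d (X(d) = d + 0 = d)
p = 23037/18841 (p = (23776 + 2552)/((⅐)*(-38) + 21538) = 26328/(-38/7 + 21538) = 26328/(150728/7) = 26328*(7/150728) = 23037/18841 ≈ 1.2227)
X(B) - p = 95 - 1*23037/18841 = 95 - 23037/18841 = 1766858/18841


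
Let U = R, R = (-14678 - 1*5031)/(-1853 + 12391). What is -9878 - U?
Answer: -104074655/10538 ≈ -9876.1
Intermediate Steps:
R = -19709/10538 (R = (-14678 - 5031)/10538 = -19709*1/10538 = -19709/10538 ≈ -1.8703)
U = -19709/10538 ≈ -1.8703
-9878 - U = -9878 - 1*(-19709/10538) = -9878 + 19709/10538 = -104074655/10538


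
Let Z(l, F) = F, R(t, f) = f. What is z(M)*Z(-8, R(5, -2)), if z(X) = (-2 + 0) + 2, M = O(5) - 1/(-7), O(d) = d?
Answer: 0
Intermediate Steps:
M = 36/7 (M = 5 - 1/(-7) = 5 - 1*(-⅐) = 5 + ⅐ = 36/7 ≈ 5.1429)
z(X) = 0 (z(X) = -2 + 2 = 0)
z(M)*Z(-8, R(5, -2)) = 0*(-2) = 0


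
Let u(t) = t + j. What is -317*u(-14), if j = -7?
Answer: 6657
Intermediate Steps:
u(t) = -7 + t (u(t) = t - 7 = -7 + t)
-317*u(-14) = -317*(-7 - 14) = -317*(-21) = 6657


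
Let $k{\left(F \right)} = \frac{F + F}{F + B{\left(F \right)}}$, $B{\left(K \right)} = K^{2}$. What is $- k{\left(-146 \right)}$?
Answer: $\frac{2}{145} \approx 0.013793$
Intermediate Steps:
$k{\left(F \right)} = \frac{2 F}{F + F^{2}}$ ($k{\left(F \right)} = \frac{F + F}{F + F^{2}} = \frac{2 F}{F + F^{2}}$)
$- k{\left(-146 \right)} = - \frac{2}{1 - 146} = - \frac{2}{-145} = - \frac{2 \left(-1\right)}{145} = \left(-1\right) \left(- \frac{2}{145}\right) = \frac{2}{145}$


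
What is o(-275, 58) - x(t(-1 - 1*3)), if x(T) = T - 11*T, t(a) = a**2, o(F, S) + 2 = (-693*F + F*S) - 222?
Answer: 174561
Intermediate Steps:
o(F, S) = -224 - 693*F + F*S (o(F, S) = -2 + ((-693*F + F*S) - 222) = -2 + (-222 - 693*F + F*S) = -224 - 693*F + F*S)
x(T) = -10*T
o(-275, 58) - x(t(-1 - 1*3)) = (-224 - 693*(-275) - 275*58) - (-10)*(-1 - 1*3)**2 = (-224 + 190575 - 15950) - (-10)*(-1 - 3)**2 = 174401 - (-10)*(-4)**2 = 174401 - (-10)*16 = 174401 - 1*(-160) = 174401 + 160 = 174561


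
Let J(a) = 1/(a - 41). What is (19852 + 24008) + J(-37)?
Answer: 3421079/78 ≈ 43860.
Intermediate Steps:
J(a) = 1/(-41 + a)
(19852 + 24008) + J(-37) = (19852 + 24008) + 1/(-41 - 37) = 43860 + 1/(-78) = 43860 - 1/78 = 3421079/78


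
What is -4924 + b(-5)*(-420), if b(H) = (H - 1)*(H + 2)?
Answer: -12484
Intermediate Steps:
b(H) = (-1 + H)*(2 + H)
-4924 + b(-5)*(-420) = -4924 + (-2 - 5 + (-5)**2)*(-420) = -4924 + (-2 - 5 + 25)*(-420) = -4924 + 18*(-420) = -4924 - 7560 = -12484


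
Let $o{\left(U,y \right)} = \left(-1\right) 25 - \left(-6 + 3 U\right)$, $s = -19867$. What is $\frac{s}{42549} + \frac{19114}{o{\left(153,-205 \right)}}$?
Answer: $- \frac{411389006}{10169211} \approx -40.454$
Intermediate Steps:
$o{\left(U,y \right)} = -19 - 3 U$ ($o{\left(U,y \right)} = -25 - \left(-6 + 3 U\right) = -19 - 3 U$)
$\frac{s}{42549} + \frac{19114}{o{\left(153,-205 \right)}} = - \frac{19867}{42549} + \frac{19114}{-19 - 459} = \left(-19867\right) \frac{1}{42549} + \frac{19114}{-19 - 459} = - \frac{19867}{42549} + \frac{19114}{-478} = - \frac{19867}{42549} + 19114 \left(- \frac{1}{478}\right) = - \frac{19867}{42549} - \frac{9557}{239} = - \frac{411389006}{10169211}$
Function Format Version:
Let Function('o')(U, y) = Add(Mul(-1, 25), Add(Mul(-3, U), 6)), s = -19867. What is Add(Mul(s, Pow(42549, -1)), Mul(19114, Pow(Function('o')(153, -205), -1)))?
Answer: Rational(-411389006, 10169211) ≈ -40.454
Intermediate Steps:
Function('o')(U, y) = Add(-19, Mul(-3, U)) (Function('o')(U, y) = Add(-25, Add(6, Mul(-3, U))) = Add(-19, Mul(-3, U)))
Add(Mul(s, Pow(42549, -1)), Mul(19114, Pow(Function('o')(153, -205), -1))) = Add(Mul(-19867, Pow(42549, -1)), Mul(19114, Pow(Add(-19, Mul(-3, 153)), -1))) = Add(Mul(-19867, Rational(1, 42549)), Mul(19114, Pow(Add(-19, -459), -1))) = Add(Rational(-19867, 42549), Mul(19114, Pow(-478, -1))) = Add(Rational(-19867, 42549), Mul(19114, Rational(-1, 478))) = Add(Rational(-19867, 42549), Rational(-9557, 239)) = Rational(-411389006, 10169211)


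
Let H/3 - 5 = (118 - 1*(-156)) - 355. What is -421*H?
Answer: 95988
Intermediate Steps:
H = -228 (H = 15 + 3*((118 - 1*(-156)) - 355) = 15 + 3*((118 + 156) - 355) = 15 + 3*(274 - 355) = 15 + 3*(-81) = 15 - 243 = -228)
-421*H = -421*(-228) = 95988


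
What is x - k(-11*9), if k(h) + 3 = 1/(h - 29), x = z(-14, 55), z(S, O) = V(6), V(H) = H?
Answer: 1153/128 ≈ 9.0078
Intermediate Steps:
z(S, O) = 6
x = 6
k(h) = -3 + 1/(-29 + h) (k(h) = -3 + 1/(h - 29) = -3 + 1/(-29 + h))
x - k(-11*9) = 6 - (88 - (-33)*9)/(-29 - 11*9) = 6 - (88 - 3*(-99))/(-29 - 99) = 6 - (88 + 297)/(-128) = 6 - (-1)*385/128 = 6 - 1*(-385/128) = 6 + 385/128 = 1153/128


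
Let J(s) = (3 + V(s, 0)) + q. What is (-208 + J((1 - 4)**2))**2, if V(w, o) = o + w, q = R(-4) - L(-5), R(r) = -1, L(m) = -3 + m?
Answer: 35721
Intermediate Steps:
q = 7 (q = -1 - (-3 - 5) = -1 - 1*(-8) = -1 + 8 = 7)
J(s) = 10 + s (J(s) = (3 + (0 + s)) + 7 = (3 + s) + 7 = 10 + s)
(-208 + J((1 - 4)**2))**2 = (-208 + (10 + (1 - 4)**2))**2 = (-208 + (10 + (-3)**2))**2 = (-208 + (10 + 9))**2 = (-208 + 19)**2 = (-189)**2 = 35721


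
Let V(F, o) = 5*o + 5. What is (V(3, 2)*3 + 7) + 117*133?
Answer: 15613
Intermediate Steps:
V(F, o) = 5 + 5*o
(V(3, 2)*3 + 7) + 117*133 = ((5 + 5*2)*3 + 7) + 117*133 = ((5 + 10)*3 + 7) + 15561 = (15*3 + 7) + 15561 = (45 + 7) + 15561 = 52 + 15561 = 15613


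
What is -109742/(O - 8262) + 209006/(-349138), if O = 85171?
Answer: -27194772425/13425927221 ≈ -2.0255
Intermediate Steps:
-109742/(O - 8262) + 209006/(-349138) = -109742/(85171 - 8262) + 209006/(-349138) = -109742/76909 + 209006*(-1/349138) = -109742*1/76909 - 104503/174569 = -109742/76909 - 104503/174569 = -27194772425/13425927221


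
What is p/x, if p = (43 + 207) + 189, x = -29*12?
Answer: -439/348 ≈ -1.2615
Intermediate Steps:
x = -348
p = 439 (p = 250 + 189 = 439)
p/x = 439/(-348) = 439*(-1/348) = -439/348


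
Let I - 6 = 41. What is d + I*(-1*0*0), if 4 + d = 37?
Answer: 33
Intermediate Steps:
I = 47 (I = 6 + 41 = 47)
d = 33 (d = -4 + 37 = 33)
d + I*(-1*0*0) = 33 + 47*(-1*0*0) = 33 + 47*(0*0) = 33 + 47*0 = 33 + 0 = 33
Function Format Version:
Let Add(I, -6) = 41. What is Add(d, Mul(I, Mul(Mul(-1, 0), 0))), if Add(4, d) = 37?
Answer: 33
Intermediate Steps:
I = 47 (I = Add(6, 41) = 47)
d = 33 (d = Add(-4, 37) = 33)
Add(d, Mul(I, Mul(Mul(-1, 0), 0))) = Add(33, Mul(47, Mul(Mul(-1, 0), 0))) = Add(33, Mul(47, Mul(0, 0))) = Add(33, Mul(47, 0)) = Add(33, 0) = 33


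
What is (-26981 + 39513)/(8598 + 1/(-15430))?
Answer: 193368760/132667139 ≈ 1.4575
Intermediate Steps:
(-26981 + 39513)/(8598 + 1/(-15430)) = 12532/(8598 - 1/15430) = 12532/(132667139/15430) = 12532*(15430/132667139) = 193368760/132667139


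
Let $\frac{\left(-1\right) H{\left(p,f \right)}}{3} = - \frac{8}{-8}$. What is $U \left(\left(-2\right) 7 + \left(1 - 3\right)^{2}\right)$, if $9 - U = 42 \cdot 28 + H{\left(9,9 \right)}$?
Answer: $11640$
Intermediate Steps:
$H{\left(p,f \right)} = -3$ ($H{\left(p,f \right)} = - 3 \left(- \frac{8}{-8}\right) = - 3 \left(\left(-8\right) \left(- \frac{1}{8}\right)\right) = \left(-3\right) 1 = -3$)
$U = -1164$ ($U = 9 - \left(42 \cdot 28 - 3\right) = 9 - \left(1176 - 3\right) = 9 - 1173 = -1164$)
$U \left(\left(-2\right) 7 + \left(1 - 3\right)^{2}\right) = - 1164 \left(\left(-2\right) 7 + \left(1 - 3\right)^{2}\right) = - 1164 \left(-14 + \left(-2\right)^{2}\right) = - 1164 \left(-14 + 4\right) = \left(-1164\right) \left(-10\right) = 11640$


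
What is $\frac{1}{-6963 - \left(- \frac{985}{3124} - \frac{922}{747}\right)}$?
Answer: $- \frac{2333628}{16245435641} \approx -0.00014365$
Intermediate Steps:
$\frac{1}{-6963 - \left(- \frac{985}{3124} - \frac{922}{747}\right)} = \frac{1}{-6963 - - \frac{3616123}{2333628}} = \frac{1}{-6963 + \left(\frac{985}{3124} + \frac{922}{747}\right)} = \frac{1}{-6963 + \frac{3616123}{2333628}} = \frac{1}{- \frac{16245435641}{2333628}} = - \frac{2333628}{16245435641}$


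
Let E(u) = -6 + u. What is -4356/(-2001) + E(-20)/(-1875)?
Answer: 2739842/1250625 ≈ 2.1908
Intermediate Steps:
-4356/(-2001) + E(-20)/(-1875) = -4356/(-2001) + (-6 - 20)/(-1875) = -4356*(-1/2001) - 26*(-1/1875) = 1452/667 + 26/1875 = 2739842/1250625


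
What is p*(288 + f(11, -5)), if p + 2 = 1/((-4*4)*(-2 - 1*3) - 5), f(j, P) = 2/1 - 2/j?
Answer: -475012/825 ≈ -575.77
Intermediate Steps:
f(j, P) = 2 - 2/j (f(j, P) = 2*1 - 2/j = 2 - 2/j)
p = -149/75 (p = -2 + 1/((-4*4)*(-2 - 1*3) - 5) = -2 + 1/(-16*(-2 - 3) - 5) = -2 + 1/(-16*(-5) - 5) = -2 + 1/(80 - 5) = -2 + 1/75 = -149/75 ≈ -1.9867)
p*(288 + f(11, -5)) = -149*(288 + (2 - 2/11))/75 = -149*(288 + 20/11)/75 = -149/75*3188/11 = -475012/825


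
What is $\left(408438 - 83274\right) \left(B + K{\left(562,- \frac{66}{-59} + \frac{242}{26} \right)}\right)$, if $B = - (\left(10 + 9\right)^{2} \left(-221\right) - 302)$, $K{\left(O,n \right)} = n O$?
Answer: $\frac{21434152422900}{767} \approx 2.7945 \cdot 10^{10}$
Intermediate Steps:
$K{\left(O,n \right)} = O n$
$B = 80083$ ($B = - (19^{2} \left(-221\right) - 302) = - (361 \left(-221\right) - 302) = - (-79781 - 302) = \left(-1\right) \left(-80083\right) = 80083$)
$\left(408438 - 83274\right) \left(B + K{\left(562,- \frac{66}{-59} + \frac{242}{26} \right)}\right) = \left(408438 - 83274\right) \left(80083 + 562 \left(- \frac{66}{-59} + \frac{242}{26}\right)\right) = 325164 \left(80083 + 562 \left(\left(-66\right) \left(- \frac{1}{59}\right) + 242 \cdot \frac{1}{26}\right)\right) = 325164 \left(80083 + 562 \left(\frac{66}{59} + \frac{121}{13}\right)\right) = 325164 \left(80083 + 562 \cdot \frac{7997}{767}\right) = 325164 \left(80083 + \frac{4494314}{767}\right) = 325164 \cdot \frac{65917975}{767} = \frac{21434152422900}{767}$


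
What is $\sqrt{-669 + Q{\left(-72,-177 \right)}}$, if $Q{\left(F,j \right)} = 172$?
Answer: $i \sqrt{497} \approx 22.293 i$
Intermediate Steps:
$\sqrt{-669 + Q{\left(-72,-177 \right)}} = \sqrt{-669 + 172} = \sqrt{-497} = i \sqrt{497}$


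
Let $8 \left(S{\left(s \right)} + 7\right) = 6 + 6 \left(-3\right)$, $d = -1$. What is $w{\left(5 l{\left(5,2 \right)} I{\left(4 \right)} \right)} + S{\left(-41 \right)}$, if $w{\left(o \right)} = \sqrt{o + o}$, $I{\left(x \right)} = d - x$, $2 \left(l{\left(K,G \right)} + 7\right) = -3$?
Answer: $- \frac{17}{2} + 5 \sqrt{17} \approx 12.116$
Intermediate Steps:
$l{\left(K,G \right)} = - \frac{17}{2}$ ($l{\left(K,G \right)} = -7 + \frac{1}{2} \left(-3\right) = -7 - \frac{3}{2} = - \frac{17}{2}$)
$I{\left(x \right)} = -1 - x$
$w{\left(o \right)} = \sqrt{2} \sqrt{o}$ ($w{\left(o \right)} = \sqrt{2 o} = \sqrt{2} \sqrt{o}$)
$S{\left(s \right)} = - \frac{17}{2}$ ($S{\left(s \right)} = -7 + \frac{6 + 6 \left(-3\right)}{8} = -7 + \frac{6 - 18}{8} = -7 + \frac{1}{8} \left(-12\right) = -7 - \frac{3}{2} = - \frac{17}{2}$)
$w{\left(5 l{\left(5,2 \right)} I{\left(4 \right)} \right)} + S{\left(-41 \right)} = \sqrt{2} \sqrt{5 \left(- \frac{17}{2}\right) \left(-1 - 4\right)} - \frac{17}{2} = \sqrt{2} \sqrt{- \frac{85 \left(-1 - 4\right)}{2}} - \frac{17}{2} = \sqrt{2} \sqrt{\left(- \frac{85}{2}\right) \left(-5\right)} - \frac{17}{2} = \sqrt{2} \sqrt{\frac{425}{2}} - \frac{17}{2} = \sqrt{2} \frac{5 \sqrt{34}}{2} - \frac{17}{2} = 5 \sqrt{17} - \frac{17}{2} = - \frac{17}{2} + 5 \sqrt{17}$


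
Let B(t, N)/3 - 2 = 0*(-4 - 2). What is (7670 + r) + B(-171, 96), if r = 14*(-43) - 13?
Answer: 7061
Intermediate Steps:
B(t, N) = 6 (B(t, N) = 6 + 3*(0*(-4 - 2)) = 6 + 3*(0*(-6)) = 6 + 3*0 = 6 + 0 = 6)
r = -615 (r = -602 - 13 = -615)
(7670 + r) + B(-171, 96) = (7670 - 615) + 6 = 7055 + 6 = 7061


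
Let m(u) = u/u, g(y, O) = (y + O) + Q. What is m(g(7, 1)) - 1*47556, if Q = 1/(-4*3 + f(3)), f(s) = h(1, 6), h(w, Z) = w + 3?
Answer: -47555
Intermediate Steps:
h(w, Z) = 3 + w
f(s) = 4 (f(s) = 3 + 1 = 4)
Q = -⅛ (Q = 1/(-4*3 + 4) = 1/(-12 + 4) = 1/(-8) = -⅛ ≈ -0.12500)
g(y, O) = -⅛ + O + y (g(y, O) = (y + O) - ⅛ = (O + y) - ⅛ = -⅛ + O + y)
m(u) = 1
m(g(7, 1)) - 1*47556 = 1 - 1*47556 = 1 - 47556 = -47555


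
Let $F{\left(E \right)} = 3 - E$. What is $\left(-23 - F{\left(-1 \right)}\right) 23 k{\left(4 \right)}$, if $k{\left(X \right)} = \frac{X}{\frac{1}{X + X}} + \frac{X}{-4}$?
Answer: $-19251$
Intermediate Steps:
$k{\left(X \right)} = 2 X^{2} - \frac{X}{4}$ ($k{\left(X \right)} = \frac{X}{\frac{1}{2 X}} + X \left(- \frac{1}{4}\right) = \frac{X}{\frac{1}{2} \frac{1}{X}} - \frac{X}{4} = X 2 X - \frac{X}{4} = 2 X^{2} - \frac{X}{4}$)
$\left(-23 - F{\left(-1 \right)}\right) 23 k{\left(4 \right)} = \left(-23 - \left(3 - -1\right)\right) 23 \cdot \frac{1}{4} \cdot 4 \left(-1 + 8 \cdot 4\right) = \left(-23 - \left(3 + 1\right)\right) 23 \cdot \frac{1}{4} \cdot 4 \left(-1 + 32\right) = \left(-23 - 4\right) 23 \cdot \frac{1}{4} \cdot 4 \cdot 31 = \left(-23 - 4\right) 23 \cdot 31 = \left(-27\right) 23 \cdot 31 = \left(-621\right) 31 = -19251$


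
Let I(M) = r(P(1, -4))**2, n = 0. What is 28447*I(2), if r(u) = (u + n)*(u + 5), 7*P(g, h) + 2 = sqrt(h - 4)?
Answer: -8989252/343 - 261029672*I*sqrt(2)/2401 ≈ -26208.0 - 1.5375e+5*I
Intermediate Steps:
P(g, h) = -2/7 + sqrt(-4 + h)/7 (P(g, h) = -2/7 + sqrt(h - 4)/7 = -2/7 + sqrt(-4 + h)/7)
r(u) = u*(5 + u) (r(u) = (u + 0)*(u + 5) = u*(5 + u))
I(M) = (-2/7 + 2*I*sqrt(2)/7)**2*(33/7 + 2*I*sqrt(2)/7)**2 (I(M) = ((-2/7 + sqrt(-4 - 4)/7)*(5 + (-2/7 + sqrt(-4 - 4)/7)))**2 = ((-2/7 + sqrt(-8)/7)*(5 + (-2/7 + sqrt(-8)/7)))**2 = ((-2/7 + (2*I*sqrt(2))/7)*(5 + (-2/7 + (2*I*sqrt(2))/7)))**2 = ((-2/7 + 2*I*sqrt(2)/7)*(5 + (-2/7 + 2*I*sqrt(2)/7)))**2 = ((-2/7 + 2*I*sqrt(2)/7)*(33/7 + 2*I*sqrt(2)/7))**2 = (-2/7 + 2*I*sqrt(2)/7)**2*(33/7 + 2*I*sqrt(2)/7)**2)
28447*I(2) = 28447*(-316/343 - 9176*I*sqrt(2)/2401) = -8989252/343 - 261029672*I*sqrt(2)/2401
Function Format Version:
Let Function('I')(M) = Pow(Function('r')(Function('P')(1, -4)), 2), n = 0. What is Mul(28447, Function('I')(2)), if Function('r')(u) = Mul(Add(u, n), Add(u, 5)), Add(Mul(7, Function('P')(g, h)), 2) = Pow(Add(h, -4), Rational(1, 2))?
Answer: Add(Rational(-8989252, 343), Mul(Rational(-261029672, 2401), I, Pow(2, Rational(1, 2)))) ≈ Add(-26208., Mul(-1.5375e+5, I))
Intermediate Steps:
Function('P')(g, h) = Add(Rational(-2, 7), Mul(Rational(1, 7), Pow(Add(-4, h), Rational(1, 2)))) (Function('P')(g, h) = Add(Rational(-2, 7), Mul(Rational(1, 7), Pow(Add(h, -4), Rational(1, 2)))) = Add(Rational(-2, 7), Mul(Rational(1, 7), Pow(Add(-4, h), Rational(1, 2)))))
Function('r')(u) = Mul(u, Add(5, u)) (Function('r')(u) = Mul(Add(u, 0), Add(u, 5)) = Mul(u, Add(5, u)))
Function('I')(M) = Mul(Pow(Add(Rational(-2, 7), Mul(Rational(2, 7), I, Pow(2, Rational(1, 2)))), 2), Pow(Add(Rational(33, 7), Mul(Rational(2, 7), I, Pow(2, Rational(1, 2)))), 2)) (Function('I')(M) = Pow(Mul(Add(Rational(-2, 7), Mul(Rational(1, 7), Pow(Add(-4, -4), Rational(1, 2)))), Add(5, Add(Rational(-2, 7), Mul(Rational(1, 7), Pow(Add(-4, -4), Rational(1, 2)))))), 2) = Pow(Mul(Add(Rational(-2, 7), Mul(Rational(1, 7), Pow(-8, Rational(1, 2)))), Add(5, Add(Rational(-2, 7), Mul(Rational(1, 7), Pow(-8, Rational(1, 2)))))), 2) = Pow(Mul(Add(Rational(-2, 7), Mul(Rational(1, 7), Mul(2, I, Pow(2, Rational(1, 2))))), Add(5, Add(Rational(-2, 7), Mul(Rational(1, 7), Mul(2, I, Pow(2, Rational(1, 2))))))), 2) = Pow(Mul(Add(Rational(-2, 7), Mul(Rational(2, 7), I, Pow(2, Rational(1, 2)))), Add(5, Add(Rational(-2, 7), Mul(Rational(2, 7), I, Pow(2, Rational(1, 2)))))), 2) = Pow(Mul(Add(Rational(-2, 7), Mul(Rational(2, 7), I, Pow(2, Rational(1, 2)))), Add(Rational(33, 7), Mul(Rational(2, 7), I, Pow(2, Rational(1, 2))))), 2) = Mul(Pow(Add(Rational(-2, 7), Mul(Rational(2, 7), I, Pow(2, Rational(1, 2)))), 2), Pow(Add(Rational(33, 7), Mul(Rational(2, 7), I, Pow(2, Rational(1, 2)))), 2)))
Mul(28447, Function('I')(2)) = Mul(28447, Add(Rational(-316, 343), Mul(Rational(-9176, 2401), I, Pow(2, Rational(1, 2))))) = Add(Rational(-8989252, 343), Mul(Rational(-261029672, 2401), I, Pow(2, Rational(1, 2))))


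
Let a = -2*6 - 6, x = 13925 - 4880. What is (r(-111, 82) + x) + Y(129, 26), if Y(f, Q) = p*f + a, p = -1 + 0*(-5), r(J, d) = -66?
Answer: 8832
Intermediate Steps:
x = 9045
a = -18 (a = -12 - 6 = -18)
p = -1 (p = -1 + 0 = -1)
Y(f, Q) = -18 - f (Y(f, Q) = -f - 18 = -18 - f)
(r(-111, 82) + x) + Y(129, 26) = (-66 + 9045) + (-18 - 1*129) = 8979 + (-18 - 129) = 8979 - 147 = 8832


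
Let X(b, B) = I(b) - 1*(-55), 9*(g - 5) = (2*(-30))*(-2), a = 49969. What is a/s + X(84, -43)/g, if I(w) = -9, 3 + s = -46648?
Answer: 335413/233255 ≈ 1.4380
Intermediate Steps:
g = 55/3 (g = 5 + ((2*(-30))*(-2))/9 = 5 + (-60*(-2))/9 = 5 + (⅑)*120 = 5 + 40/3 = 55/3 ≈ 18.333)
s = -46651 (s = -3 - 46648 = -46651)
X(b, B) = 46 (X(b, B) = -9 - 1*(-55) = -9 + 55 = 46)
a/s + X(84, -43)/g = 49969/(-46651) + 46/(55/3) = 49969*(-1/46651) + 46*(3/55) = -49969/46651 + 138/55 = 335413/233255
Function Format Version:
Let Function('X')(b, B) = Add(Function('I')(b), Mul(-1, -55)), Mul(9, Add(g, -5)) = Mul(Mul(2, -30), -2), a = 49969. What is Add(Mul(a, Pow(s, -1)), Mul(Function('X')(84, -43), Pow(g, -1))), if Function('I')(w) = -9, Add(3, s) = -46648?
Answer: Rational(335413, 233255) ≈ 1.4380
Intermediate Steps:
g = Rational(55, 3) (g = Add(5, Mul(Rational(1, 9), Mul(Mul(2, -30), -2))) = Add(5, Mul(Rational(1, 9), Mul(-60, -2))) = Add(5, Mul(Rational(1, 9), 120)) = Add(5, Rational(40, 3)) = Rational(55, 3) ≈ 18.333)
s = -46651 (s = Add(-3, -46648) = -46651)
Function('X')(b, B) = 46 (Function('X')(b, B) = Add(-9, Mul(-1, -55)) = Add(-9, 55) = 46)
Add(Mul(a, Pow(s, -1)), Mul(Function('X')(84, -43), Pow(g, -1))) = Add(Mul(49969, Pow(-46651, -1)), Mul(46, Pow(Rational(55, 3), -1))) = Add(Mul(49969, Rational(-1, 46651)), Mul(46, Rational(3, 55))) = Add(Rational(-49969, 46651), Rational(138, 55)) = Rational(335413, 233255)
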